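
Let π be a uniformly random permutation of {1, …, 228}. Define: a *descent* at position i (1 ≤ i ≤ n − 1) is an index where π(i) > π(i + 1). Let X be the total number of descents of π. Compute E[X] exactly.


Write X = Σ X_I over i = 1, …, 227, with X_I the indicator of one descent.
There are 227 indicators.
For each fixed i, the pair (π(i), π(i+1)) is a uniformly random ordered pair of distinct values from {1, …, 228}; by symmetry P[π(i) > π(i+1)] = 1/2.
By linearity: E[X] = 227 · (1/2) = (228 − 1) · (1/2) = 227/2 ≈ 113.50000.

E[X] = 227/2 = 113.50000.


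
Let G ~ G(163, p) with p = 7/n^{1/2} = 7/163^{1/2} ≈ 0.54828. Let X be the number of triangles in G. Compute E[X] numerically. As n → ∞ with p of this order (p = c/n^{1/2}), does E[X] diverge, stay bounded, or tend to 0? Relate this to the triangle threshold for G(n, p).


Number of potential triangles: C(163, 3) = 708561.
Each occurs with probability p³ ≈ (0.54828)³ ≈ 1.6482106e-01.
By linearity: E[X] = C(163, 3)·p³ ≈ 708561 · 1.6482106e-01 ≈ 116785.77794.
Since α = 1/2 < 1, p = c/n^{1/2} ≫ 1/n is above the triangle threshold p ~ 1/n. Asymptotically E[X] ~ (c³/6)·n^{3(1−α)} = (7³/6)·n^{1.5} → ∞; triangles are abundant w.h.p.

E[X] ≈ 116785.77794; in regime p = Θ(1/n^{1/2}) E[X] diverges (above the triangle threshold p ~ 1/n).


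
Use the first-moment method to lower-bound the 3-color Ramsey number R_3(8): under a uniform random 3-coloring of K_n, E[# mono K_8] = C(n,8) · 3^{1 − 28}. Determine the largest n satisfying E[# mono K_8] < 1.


We need C(n, 8) · 3^{1 − 28} < 1, i.e. C(n, 8) < 3^{28 − 1} = 7625597484987.
Check values of n near the boundary:
  n = 154: C(154, 8) = 6521818990995; 6521818990995 < 7625597484987? YES
  n = 155: C(155, 8) = 6876747915675; 6876747915675 < 7625597484987? YES
  n = 156: C(156, 8) = 7248464019225; 7248464019225 < 7625597484987? YES
  n = 157: C(157, 8) = 7637643295425; 7637643295425 < 7625597484987? NO
  n = 158: C(158, 8) = 8044984271181; 8044984271181 < 7625597484987? NO
The largest n with C(n, 8) < 7625597484987 is n = 156 (where E[X] = 805384891025/847288609443 ≈ 0.950544). Hence R_3(8) > 156, i.e. R_3(8) ≥ 157.

Largest n = 156; hence R_3(8) > 156.


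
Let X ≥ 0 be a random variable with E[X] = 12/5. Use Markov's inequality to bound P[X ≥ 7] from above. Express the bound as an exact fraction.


μ = E[X] = 12/5, a = 7.
Markov: P[X ≥ 7] ≤ μ/a = (12/5)/7 = 12/35.
Numerically: ≈ 0.34286.
(Since a = 7 > μ = 2.40000, the bound 12/35 is < 1 and informative.)

P[X ≥ 7] ≤ 12/35 ≈ 0.34286.


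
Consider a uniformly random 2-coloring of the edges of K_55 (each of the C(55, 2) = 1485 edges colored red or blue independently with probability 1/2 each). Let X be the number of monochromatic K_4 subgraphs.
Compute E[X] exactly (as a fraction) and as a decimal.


Let X = Σ_S X_S over the C(55, 4) = 341055 subsets S of size 4, where X_S = 1 if the K_4 on S is monochromatic.
For a fixed S, the K_4 on S has C(4, 2) = 6 edges. P[all 6 edges red] = (1/2)^6, and likewise for blue, so P[monochromatic] = 2·(1/2)^6 = 2^{1 − 6} = 1/32.
By linearity of expectation: E[X] = C(55, 4) · 2^{1 − 6} = 341055 · 1/32 = 341055/32.
Numerically: E[X] ≈ 10657.96875.

E[X] = C(55,4)·2^(1−C(4,2)) = 341055/32 ≈ 10657.96875.


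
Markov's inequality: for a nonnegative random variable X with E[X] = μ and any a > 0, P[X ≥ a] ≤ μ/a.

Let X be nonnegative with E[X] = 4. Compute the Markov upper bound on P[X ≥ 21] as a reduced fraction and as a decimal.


μ = E[X] = 4, a = 21.
Markov: P[X ≥ 21] ≤ μ/a = (4)/21 = 4/21.
Numerically: ≈ 0.19048.
(Since a = 21 > μ = 4.00000, the bound 4/21 is < 1 and informative.)

P[X ≥ 21] ≤ 4/21 ≈ 0.19048.


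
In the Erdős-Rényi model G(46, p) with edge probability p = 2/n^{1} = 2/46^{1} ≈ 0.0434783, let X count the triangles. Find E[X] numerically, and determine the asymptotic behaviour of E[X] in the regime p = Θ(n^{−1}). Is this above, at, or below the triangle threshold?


Number of potential triangles: C(46, 3) = 15180.
Each occurs with probability p³ ≈ (0.0434783)³ ≈ 8.21895291e-05.
By linearity: E[X] = C(46, 3)·p³ ≈ 15180 · 8.21895291e-05 ≈ 1.247637.
Here α = 1, so p = 2/n is exactly at the triangle threshold p ~ 1/n. Asymptotically E[X] → c³/6 = 2³/6 = 4/3 ≈ 1.333333, a bounded constant. In this regime the triangle count is asymptotically Poisson(c³/6).

E[X] ≈ 1.247637; in regime p = Θ(1/n^{1}) E[X] stays bounded (at the triangle threshold p ~ 1/n).


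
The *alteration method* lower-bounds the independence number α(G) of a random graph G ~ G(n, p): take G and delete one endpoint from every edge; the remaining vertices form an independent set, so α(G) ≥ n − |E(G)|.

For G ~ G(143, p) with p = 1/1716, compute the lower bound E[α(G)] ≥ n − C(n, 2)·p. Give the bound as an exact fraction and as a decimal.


E[|E(G)|] = C(143, 2)·p = 10153 · (1/1716) = 71/12.
E[α(G)] ≥ n − E[|E(G)|] = 143 − 71/12 = 1645/12.
Numerically: ≈ 137.083.
(This is only a lower bound; the true E[α(G)] may be larger.)

E[α(G)] ≥ 1645/12 ≈ 137.083.


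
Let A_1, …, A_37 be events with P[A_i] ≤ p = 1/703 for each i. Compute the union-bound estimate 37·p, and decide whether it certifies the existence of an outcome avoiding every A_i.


Union bound: P[∪_{i=1}^{37} A_i] ≤ Σ_i P[A_i] ≤ 37·p = 37·(1/703) = 1/19.
Numerically: 1/19 ≈ 0.052632.
Is 1/19 < 1? YES.
Since P[∪ A_i] ≤ 1/19 < 1, the complement has P[∩ A_i^c] ≥ 1 − 1/19 = 18/19 > 0, so some outcome avoids every A_i.

37·p = 1/19 ≈ 0.052632; existence CERTIFIED by the union bound.


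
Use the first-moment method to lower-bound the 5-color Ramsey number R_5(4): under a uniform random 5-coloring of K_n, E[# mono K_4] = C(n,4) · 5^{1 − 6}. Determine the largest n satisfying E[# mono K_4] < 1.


We need C(n, 4) · 5^{1 − 6} < 1, i.e. C(n, 4) < 5^{6 − 1} = 3125.
Check values of n near the boundary:
  n = 12: C(12, 4) = 495; 495 < 3125? YES
  n = 13: C(13, 4) = 715; 715 < 3125? YES
  n = 14: C(14, 4) = 1001; 1001 < 3125? YES
  n = 15: C(15, 4) = 1365; 1365 < 3125? YES
  n = 16: C(16, 4) = 1820; 1820 < 3125? YES
  n = 17: C(17, 4) = 2380; 2380 < 3125? YES
  n = 18: C(18, 4) = 3060; 3060 < 3125? YES
  n = 19: C(19, 4) = 3876; 3876 < 3125? NO
  n = 20: C(20, 4) = 4845; 4845 < 3125? NO
  n = 21: C(21, 4) = 5985; 5985 < 3125? NO
The largest n with C(n, 4) < 3125 is n = 18 (where E[X] = 612/625 ≈ 0.9792). Hence R_5(4) > 18, i.e. R_5(4) ≥ 19.

Largest n = 18; hence R_5(4) > 18.


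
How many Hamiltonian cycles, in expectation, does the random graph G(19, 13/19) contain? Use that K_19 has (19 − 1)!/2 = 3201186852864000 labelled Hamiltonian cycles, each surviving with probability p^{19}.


K_19 has (19 − 1)!/2 = 3201186852864000 labelled Hamiltonian cycles.
For each such Hamiltonian cycle H, let X_H = 1 if all 19 edges of H are present in G. Then P[X_H = 1] = p^{19} = (13/19)^{19} = 1461920290375446110677/1978419655660313589123979.
By linearity: E[X] = Σ_H E[X_H] = 3201186852864000 · p^{19} = 3201186852864000 · 1461920290375446110677/1978419655660313589123979 = 4679880013484999364018134658428928000/1978419655660313589123979.
Numerically: E[X] ≈ 2.3655e+12.

E[X] = 3201186852864000 · (13/19)^{19} = 4679880013484999364018134658428928000/1978419655660313589123979 ≈ 2.3655e+12.


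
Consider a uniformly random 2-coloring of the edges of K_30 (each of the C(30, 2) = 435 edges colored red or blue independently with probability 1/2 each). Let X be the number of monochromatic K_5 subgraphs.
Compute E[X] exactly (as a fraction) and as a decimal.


Let X = Σ_S X_S over the C(30, 5) = 142506 subsets S of size 5, where X_S = 1 if the K_5 on S is monochromatic.
For a fixed S, the K_5 on S has C(5, 2) = 10 edges. P[all 10 edges red] = (1/2)^10, and likewise for blue, so P[monochromatic] = 2·(1/2)^10 = 2^{1 − 10} = 1/512.
By linearity of expectation: E[X] = C(30, 5) · 2^{1 − 10} = 142506 · 1/512 = 71253/256.
Numerically: E[X] ≈ 278.332031.

E[X] = C(30,5)·2^(1−C(5,2)) = 71253/256 ≈ 278.332031.


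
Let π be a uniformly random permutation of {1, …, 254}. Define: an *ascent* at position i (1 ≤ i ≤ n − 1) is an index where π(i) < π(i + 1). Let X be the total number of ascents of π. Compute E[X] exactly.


Write X = Σ X_I over i = 1, …, 253, with X_I the indicator of one ascent.
There are 253 indicators.
For each fixed i, the pair (π(i), π(i+1)) is a uniformly random ordered pair of distinct values from {1, …, 254}; by symmetry P[π(i) < π(i+1)] = 1/2.
By linearity: E[X] = 253 · (1/2) = (254 − 1) · (1/2) = 253/2 ≈ 126.50000.

E[X] = 253/2 = 126.50000.


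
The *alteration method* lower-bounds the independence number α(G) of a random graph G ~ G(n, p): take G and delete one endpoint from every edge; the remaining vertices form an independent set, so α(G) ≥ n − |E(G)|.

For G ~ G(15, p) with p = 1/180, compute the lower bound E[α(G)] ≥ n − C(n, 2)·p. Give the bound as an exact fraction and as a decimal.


E[|E(G)|] = C(15, 2)·p = 105 · (1/180) = 7/12.
E[α(G)] ≥ n − E[|E(G)|] = 15 − 7/12 = 173/12.
Numerically: ≈ 14.41667.
(This is only a lower bound; the true E[α(G)] may be larger.)

E[α(G)] ≥ 173/12 ≈ 14.41667.


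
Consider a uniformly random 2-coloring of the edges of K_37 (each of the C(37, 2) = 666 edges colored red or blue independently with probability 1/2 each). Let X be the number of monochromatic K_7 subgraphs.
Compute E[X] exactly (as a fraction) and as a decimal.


Let X = Σ_S X_S over the C(37, 7) = 10295472 subsets S of size 7, where X_S = 1 if the K_7 on S is monochromatic.
For a fixed S, the K_7 on S has C(7, 2) = 21 edges. P[all 21 edges red] = (1/2)^21, and likewise for blue, so P[monochromatic] = 2·(1/2)^21 = 2^{1 − 21} = 1/1048576.
By linearity: E[X] = C(37, 7) · 2^{1 − 21} = 10295472 · 1/1048576 = 643467/65536.
Numerically: E[X] ≈ 9.81853.

E[X] = C(37,7)·2^(1−C(7,2)) = 643467/65536 ≈ 9.81853.


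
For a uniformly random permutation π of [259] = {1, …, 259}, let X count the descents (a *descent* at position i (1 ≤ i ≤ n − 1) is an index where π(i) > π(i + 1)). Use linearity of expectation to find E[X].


Write X = Σ X_I over i = 1, …, 258, with X_I the indicator of one descent.
There are 258 indicators.
For each fixed i, the pair (π(i), π(i+1)) is a uniformly random ordered pair of distinct values from {1, …, 259}; by symmetry P[π(i) > π(i+1)] = 1/2.
By linearity: E[X] = 258 · (1/2) = (259 − 1) · (1/2) = 129 ≈ 129.0000.

E[X] = 129 = 129.0000.


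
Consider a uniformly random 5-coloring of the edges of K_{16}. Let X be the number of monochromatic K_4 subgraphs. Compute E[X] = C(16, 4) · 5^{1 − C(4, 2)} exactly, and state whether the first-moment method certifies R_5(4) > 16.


E[X] = C(16, 4) · 5^{1 − 6} = 1820 · 5^{−5} = 1820/3125.
As a reduced fraction: E[X] = 364/625 ≈ 0.5824000.
Is E[X] < 1? YES.
Since E[X] < 1, there exists a 5-coloring of K_{16} with no monochromatic K_4; hence R_5(4) > 16.

E[X] = 364/625 ≈ 0.5824000; E[X] < 1, so R_5(4) > 16.


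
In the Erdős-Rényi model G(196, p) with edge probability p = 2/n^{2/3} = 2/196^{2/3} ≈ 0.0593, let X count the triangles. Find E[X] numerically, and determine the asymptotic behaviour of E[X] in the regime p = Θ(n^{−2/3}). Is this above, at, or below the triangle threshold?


Number of potential triangles: C(196, 3) = 1235780.
Each occurs with probability p³ ≈ (0.0593)³ ≈ 2.08247e-04.
By linearity: E[X] = C(196, 3)·p³ ≈ 1235780 · 2.08247e-04 ≈ 257.347.
Since α = 2/3 < 1, p = c/n^{2/3} ≫ 1/n is above the triangle threshold p ~ 1/n. Asymptotically E[X] ~ (c³/6)·n^{3(1−α)} = (2³/6)·n^{1} → ∞; triangles are abundant w.h.p.

E[X] ≈ 257.347; in regime p = Θ(1/n^{2/3}) E[X] diverges (above the triangle threshold p ~ 1/n).


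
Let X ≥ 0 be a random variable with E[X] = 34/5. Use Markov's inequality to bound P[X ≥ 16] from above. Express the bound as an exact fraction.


μ = E[X] = 34/5, a = 16.
Markov: P[X ≥ 16] ≤ μ/a = (34/5)/16 = 17/40.
Numerically: ≈ 0.42500.
(Since a = 16 > μ = 6.80000, the bound 17/40 is < 1 and informative.)

P[X ≥ 16] ≤ 17/40 ≈ 0.42500.


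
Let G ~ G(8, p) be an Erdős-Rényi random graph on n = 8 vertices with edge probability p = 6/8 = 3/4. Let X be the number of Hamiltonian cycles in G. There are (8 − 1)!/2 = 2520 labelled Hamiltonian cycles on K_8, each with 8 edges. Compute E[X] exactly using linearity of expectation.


K_8 has (8 − 1)!/2 = 2520 labelled Hamiltonian cycles.
For each such Hamiltonian cycle H, let X_H = 1 if all 8 edges of H are present in G. Then P[X_H = 1] = p^{8} = (3/4)^{8} = 6561/65536.
Summing the indicators: E[X] = Σ_H E[X_H] = 2520 · p^{8} = 2520 · 6561/65536 = 2066715/8192.
Numerically: E[X] ≈ 252.3.

E[X] = 2520 · (3/4)^{8} = 2066715/8192 ≈ 252.3.


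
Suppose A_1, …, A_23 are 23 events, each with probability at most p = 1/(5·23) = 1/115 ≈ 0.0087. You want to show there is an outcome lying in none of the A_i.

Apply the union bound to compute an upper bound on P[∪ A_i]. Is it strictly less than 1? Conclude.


Union bound: P[∪_{i=1}^{23} A_i] ≤ Σ_i P[A_i] ≤ 23·p = 23·(1/115) = 1/5.
Numerically: 1/5 ≈ 0.2000.
Is 1/5 < 1? YES.
Since P[∪ A_i] ≤ 1/5 < 1, the complement has P[∩ A_i^c] ≥ 1 − 1/5 = 4/5 > 0, so some outcome avoids every A_i.

23·p = 1/5 ≈ 0.2000; existence CERTIFIED by the union bound.


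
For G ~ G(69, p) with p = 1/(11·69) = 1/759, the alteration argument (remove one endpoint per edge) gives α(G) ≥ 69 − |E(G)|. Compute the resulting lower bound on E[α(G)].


E[|E(G)|] = C(69, 2)·p = 2346 · (1/759) = 34/11.
E[α(G)] ≥ n − E[|E(G)|] = 69 − 34/11 = 725/11.
Numerically: ≈ 65.9091.
(This is only a lower bound; the true E[α(G)] may be larger.)

E[α(G)] ≥ 725/11 ≈ 65.9091.


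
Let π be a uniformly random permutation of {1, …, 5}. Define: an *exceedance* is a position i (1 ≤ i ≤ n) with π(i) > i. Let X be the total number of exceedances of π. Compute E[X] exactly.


Write X = Σ_{i=1}^{5} X_i, where X_i = 1_{π(i) > i}.
For each fixed i, π(i) is uniform over {1, …, 5} (marginal of a uniform permutation), so P[π(i) > i] = (n − i)/n. Summing: Σ_{i=1}^{5} (n − i)/n = (0 + 1 + … + 4)/5 = 5(5 − 1)/(2·5) = (5 − 1)/2.
Hence E[X] = Σ_{i=1}^{5} (5 − i)/5 = 2 ≈ 2.00000.

E[X] = 2 = 2.00000.


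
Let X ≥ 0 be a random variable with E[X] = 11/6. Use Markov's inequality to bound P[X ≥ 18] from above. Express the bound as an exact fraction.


μ = E[X] = 11/6, a = 18.
Markov: P[X ≥ 18] ≤ μ/a = (11/6)/18 = 11/108.
Numerically: ≈ 0.102.
(Since a = 18 > μ = 1.833, the bound 11/108 is < 1 and informative.)

P[X ≥ 18] ≤ 11/108 ≈ 0.102.


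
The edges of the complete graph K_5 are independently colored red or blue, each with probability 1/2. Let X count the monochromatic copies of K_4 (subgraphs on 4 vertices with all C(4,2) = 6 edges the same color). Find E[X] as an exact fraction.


Let X = Σ_S X_S over the C(5, 4) = 5 subsets S of size 4, where X_S = 1 if the K_4 on S is monochromatic.
For a fixed S, the K_4 on S has C(4, 2) = 6 edges. P[all 6 edges red] = (1/2)^6, and likewise for blue, so P[monochromatic] = 2·(1/2)^6 = 2^{1 − 6} = 1/32.
Summing: E[X] = C(5, 4) · 2^{1 − 6} = 5 · 1/32 = 5/32.
Numerically: E[X] ≈ 0.15625.

E[X] = C(5,4)·2^(1−C(4,2)) = 5/32 ≈ 0.15625.


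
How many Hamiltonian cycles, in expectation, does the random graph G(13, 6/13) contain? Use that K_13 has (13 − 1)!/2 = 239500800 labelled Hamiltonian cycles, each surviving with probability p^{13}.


K_13 has (13 − 1)!/2 = 239500800 labelled Hamiltonian cycles.
For each such Hamiltonian cycle H, let X_H = 1 if all 13 edges of H are present in G. Then P[X_H = 1] = p^{13} = (6/13)^{13} = 13060694016/302875106592253.
Summing the indicators: E[X] = Σ_H E[X_H] = 239500800 · p^{13} = 239500800 · 13060694016/302875106592253 = 3128046665387212800/302875106592253.
Numerically: E[X] ≈ 10328.

E[X] = 239500800 · (6/13)^{13} = 3128046665387212800/302875106592253 ≈ 10328.


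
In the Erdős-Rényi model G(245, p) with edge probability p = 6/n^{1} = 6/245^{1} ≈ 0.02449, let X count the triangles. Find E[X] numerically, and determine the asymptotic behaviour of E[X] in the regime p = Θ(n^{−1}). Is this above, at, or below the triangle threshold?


Number of potential triangles: C(245, 3) = 2421090.
Each occurs with probability p³ ≈ (0.02449)³ ≈ 1.468776e-05.
By linearity: E[X] = C(245, 3)·p³ ≈ 2421090 · 1.468776e-05 ≈ 35.5604.
Here α = 1, so p = 6/n is exactly at the triangle threshold p ~ 1/n. Asymptotically E[X] → c³/6 = 6³/6 = 36 ≈ 36.0000, a bounded constant. In this regime the triangle count is asymptotically Poisson(c³/6).

E[X] ≈ 35.5604; in regime p = Θ(1/n^{1}) E[X] stays bounded (at the triangle threshold p ~ 1/n).


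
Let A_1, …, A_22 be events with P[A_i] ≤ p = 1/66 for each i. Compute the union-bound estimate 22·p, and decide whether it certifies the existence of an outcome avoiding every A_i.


Union bound: P[∪_{i=1}^{22} A_i] ≤ Σ_i P[A_i] ≤ 22·p = 22·(1/66) = 1/3.
Numerically: 1/3 ≈ 0.33333.
Is 1/3 < 1? YES.
Since P[∪ A_i] ≤ 1/3 < 1, the complement has P[∩ A_i^c] ≥ 1 − 1/3 = 2/3 > 0, so some outcome avoids every A_i.

22·p = 1/3 ≈ 0.33333; existence CERTIFIED by the union bound.


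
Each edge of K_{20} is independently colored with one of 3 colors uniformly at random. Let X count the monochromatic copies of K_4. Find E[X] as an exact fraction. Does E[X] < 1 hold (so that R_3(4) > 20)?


E[X] = C(20, 4) · 3^{1 − 6} = 4845 · 3^{−5} = 4845/243.
As a reduced fraction: E[X] = 1615/81 ≈ 19.9382716.
Is E[X] < 1? NO.
Since E[X] ≥ 1, the first-moment bound is inconclusive at n = 20; it does NOT by itself certify R_3(4) > 20.

E[X] = 1615/81 ≈ 19.9382716; E[X] ≥ 1; first-moment method inconclusive here.


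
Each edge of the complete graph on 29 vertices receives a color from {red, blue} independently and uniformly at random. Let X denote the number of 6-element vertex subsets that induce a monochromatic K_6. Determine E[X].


Let X = Σ_S X_S over the C(29, 6) = 475020 subsets S of size 6, where X_S = 1 if the K_6 on S is monochromatic.
For a fixed S, the K_6 on S has C(6, 2) = 15 edges. P[all 15 edges red] = (1/2)^15, and likewise for blue, so P[monochromatic] = 2·(1/2)^15 = 2^{1 − 15} = 1/16384.
By linearity of expectation: E[X] = C(29, 6) · 2^{1 − 15} = 475020 · 1/16384 = 118755/4096.
Numerically: E[X] ≈ 28.992920.

E[X] = C(29,6)·2^(1−C(6,2)) = 118755/4096 ≈ 28.992920.


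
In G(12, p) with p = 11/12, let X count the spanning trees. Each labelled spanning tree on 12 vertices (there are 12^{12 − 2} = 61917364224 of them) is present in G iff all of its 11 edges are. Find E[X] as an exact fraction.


K_12 has 12^{12 − 2} = 61917364224 labelled spanning trees.
For each such spanning tree H, let X_H = 1 if all 11 edges of H are present in G. Then P[X_H = 1] = p^{11} = (11/12)^{11} = 285311670611/743008370688.
By linearity: E[X] = Σ_H E[X_H] = 61917364224 · p^{11} = 61917364224 · 285311670611/743008370688 = 285311670611/12.
Numerically: E[X] ≈ 2.3776e+10.

E[X] = 61917364224 · (11/12)^{11} = 285311670611/12 ≈ 2.3776e+10.


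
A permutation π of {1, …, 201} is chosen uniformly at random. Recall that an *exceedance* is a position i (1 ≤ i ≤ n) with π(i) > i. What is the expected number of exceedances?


Write X = Σ_{i=1}^{201} X_i, where X_i = 1_{π(i) > i}.
For each fixed i, π(i) is uniform over {1, …, 201} (marginal of a uniform permutation), so P[π(i) > i] = (n − i)/n. Summing: Σ_{i=1}^{201} (n − i)/n = (0 + 1 + … + 200)/201 = 201(201 − 1)/(2·201) = (201 − 1)/2.
Hence E[X] = Σ_{i=1}^{201} (201 − i)/201 = 100 ≈ 100.0000.

E[X] = 100 = 100.0000.


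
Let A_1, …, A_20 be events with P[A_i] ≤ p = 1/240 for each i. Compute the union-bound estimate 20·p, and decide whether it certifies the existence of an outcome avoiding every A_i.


Union bound: P[∪_{i=1}^{20} A_i] ≤ Σ_i P[A_i] ≤ 20·p = 20·(1/240) = 1/12.
Numerically: 1/12 ≈ 0.0833.
Is 1/12 < 1? YES.
Since P[∪ A_i] ≤ 1/12 < 1, the complement has P[∩ A_i^c] ≥ 1 − 1/12 = 11/12 > 0, so some outcome avoids every A_i.

20·p = 1/12 ≈ 0.0833; existence CERTIFIED by the union bound.


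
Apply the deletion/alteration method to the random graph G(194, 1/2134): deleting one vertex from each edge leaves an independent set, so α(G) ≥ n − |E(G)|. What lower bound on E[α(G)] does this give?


E[|E(G)|] = C(194, 2)·p = 18721 · (1/2134) = 193/22.
E[α(G)] ≥ n − E[|E(G)|] = 194 − 193/22 = 4075/22.
Numerically: ≈ 185.227273.
(This is only a lower bound; the true E[α(G)] may be larger.)

E[α(G)] ≥ 4075/22 ≈ 185.227273.


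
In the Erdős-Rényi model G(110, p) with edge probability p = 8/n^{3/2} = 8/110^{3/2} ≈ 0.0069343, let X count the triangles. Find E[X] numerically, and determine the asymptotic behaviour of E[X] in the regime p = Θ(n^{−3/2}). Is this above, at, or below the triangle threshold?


Number of potential triangles: C(110, 3) = 215820.
Each occurs with probability p³ ≈ (0.0069343)³ ≈ 3.3342862e-07.
By linearity: E[X] = C(110, 3)·p³ ≈ 215820 · 3.3342862e-07 ≈ 0.07196.
Since α = 3/2 > 1, p = c/n^{3/2} = o(1/n) is below the triangle threshold p ~ 1/n. Asymptotically E[X] ~ (c³/6)·n^{3(1−α)} = (8³/6)·n^{-1.5} → 0, so by Markov's inequality G has no triangles w.h.p.

E[X] ≈ 0.07196; in regime p = Θ(1/n^{3/2}) E[X] tends to 0 (below the triangle threshold p ~ 1/n).


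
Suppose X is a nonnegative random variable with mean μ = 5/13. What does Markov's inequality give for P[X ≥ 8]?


μ = E[X] = 5/13, a = 8.
Markov: P[X ≥ 8] ≤ μ/a = (5/13)/8 = 5/104.
Numerically: ≈ 0.048.
(Since a = 8 > μ = 0.385, the bound 5/104 is < 1 and informative.)

P[X ≥ 8] ≤ 5/104 ≈ 0.048.


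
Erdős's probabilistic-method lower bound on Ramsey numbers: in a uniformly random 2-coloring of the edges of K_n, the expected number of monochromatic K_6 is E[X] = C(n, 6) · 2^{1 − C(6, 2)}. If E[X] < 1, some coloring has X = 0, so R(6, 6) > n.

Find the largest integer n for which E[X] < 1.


We need C(n, 6) · 2^{1 − 15} < 1, i.e. C(n, 6) < 2^{15 − 1} = 16384.
Check values of n near the boundary:
  n = 11: C(11, 6) = 462; 462 < 16384? YES
  n = 12: C(12, 6) = 924; 924 < 16384? YES
  n = 13: C(13, 6) = 1716; 1716 < 16384? YES
  n = 14: C(14, 6) = 3003; 3003 < 16384? YES
  n = 15: C(15, 6) = 5005; 5005 < 16384? YES
  n = 16: C(16, 6) = 8008; 8008 < 16384? YES
  n = 17: C(17, 6) = 12376; 12376 < 16384? YES
  n = 18: C(18, 6) = 18564; 18564 < 16384? NO
The largest n with C(n, 6) < 16384 is n = 17 (where E[X] = 1547/2048 ≈ 0.75537). Hence R(6, 6) > 17, i.e. R(6, 6) ≥ 18.

Largest n = 17; hence R(6, 6) > 17.


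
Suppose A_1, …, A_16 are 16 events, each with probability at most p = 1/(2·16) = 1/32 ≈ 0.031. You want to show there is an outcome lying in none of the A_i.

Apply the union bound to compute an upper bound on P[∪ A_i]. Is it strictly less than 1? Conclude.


Union bound: P[∪_{i=1}^{16} A_i] ≤ Σ_i P[A_i] ≤ 16·p = 16·(1/32) = 1/2.
Numerically: 1/2 ≈ 0.500.
Is 1/2 < 1? YES.
Since P[∪ A_i] ≤ 1/2 < 1, the complement has P[∩ A_i^c] ≥ 1 − 1/2 = 1/2 > 0, so some outcome avoids every A_i.

16·p = 1/2 ≈ 0.500; existence CERTIFIED by the union bound.


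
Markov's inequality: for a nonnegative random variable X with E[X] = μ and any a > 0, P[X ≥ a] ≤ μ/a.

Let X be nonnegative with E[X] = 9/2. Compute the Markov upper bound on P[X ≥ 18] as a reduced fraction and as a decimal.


μ = E[X] = 9/2, a = 18.
Markov: P[X ≥ 18] ≤ μ/a = (9/2)/18 = 1/4.
Numerically: ≈ 0.250000.
(Since a = 18 > μ = 4.500000, the bound 1/4 is < 1 and informative.)

P[X ≥ 18] ≤ 1/4 ≈ 0.250000.


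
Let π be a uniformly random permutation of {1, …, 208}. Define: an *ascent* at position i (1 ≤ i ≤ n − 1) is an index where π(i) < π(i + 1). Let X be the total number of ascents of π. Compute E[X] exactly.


Write X = Σ X_I over i = 1, …, 207, with X_I the indicator of one ascent.
There are 207 indicators.
For each fixed i, the pair (π(i), π(i+1)) is a uniformly random ordered pair of distinct values from {1, …, 208}; by symmetry P[π(i) < π(i+1)] = 1/2.
By linearity: E[X] = 207 · (1/2) = (208 − 1) · (1/2) = 207/2 ≈ 103.5000.

E[X] = 207/2 = 103.5000.


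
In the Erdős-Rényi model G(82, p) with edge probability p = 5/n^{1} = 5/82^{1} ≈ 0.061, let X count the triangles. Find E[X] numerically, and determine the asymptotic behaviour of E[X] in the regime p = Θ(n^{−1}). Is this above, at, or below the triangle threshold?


Number of potential triangles: C(82, 3) = 88560.
Each occurs with probability p³ ≈ (0.061)³ ≈ 2.26709e-04.
By linearity: E[X] = C(82, 3)·p³ ≈ 88560 · 2.26709e-04 ≈ 20.077.
Here α = 1, so p = 5/n is exactly at the triangle threshold p ~ 1/n. Asymptotically E[X] → c³/6 = 5³/6 = 125/6 ≈ 20.833, a bounded constant. In this regime the triangle count is asymptotically Poisson(c³/6).

E[X] ≈ 20.077; in regime p = Θ(1/n^{1}) E[X] stays bounded (at the triangle threshold p ~ 1/n).


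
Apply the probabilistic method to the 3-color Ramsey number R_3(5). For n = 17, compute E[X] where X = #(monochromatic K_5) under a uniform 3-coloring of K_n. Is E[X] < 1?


E[X] = C(17, 5) · 3^{1 − 10} = 6188 · 3^{−9} = 6188/19683.
As a reduced fraction: E[X] = 6188/19683 ≈ 0.3143830.
Is E[X] < 1? YES.
Since E[X] < 1, there exists a 3-coloring of K_{17} with no monochromatic K_5; hence R_3(5) > 17.

E[X] = 6188/19683 ≈ 0.3143830; E[X] < 1, so R_3(5) > 17.


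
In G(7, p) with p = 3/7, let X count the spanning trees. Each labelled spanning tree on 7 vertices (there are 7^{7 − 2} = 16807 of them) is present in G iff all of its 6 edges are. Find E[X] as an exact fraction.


K_7 has 7^{7 − 2} = 16807 labelled spanning trees.
For each such spanning tree H, let X_H = 1 if all 6 edges of H are present in G. Then P[X_H = 1] = p^{6} = (3/7)^{6} = 729/117649.
By linearity of expectation: E[X] = Σ_H E[X_H] = 16807 · p^{6} = 16807 · 729/117649 = 729/7.
Numerically: E[X] ≈ 104.

E[X] = 16807 · (3/7)^{6} = 729/7 ≈ 104.


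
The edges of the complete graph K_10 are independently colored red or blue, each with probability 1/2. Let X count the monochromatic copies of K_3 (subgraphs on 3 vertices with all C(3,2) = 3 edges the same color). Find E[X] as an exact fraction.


Let X = Σ_S X_S over the C(10, 3) = 120 subsets S of size 3, where X_S = 1 if the K_3 on S is monochromatic.
For a fixed S, the K_3 on S has C(3, 2) = 3 edges. P[all 3 edges red] = (1/2)^3, and likewise for blue, so P[monochromatic] = 2·(1/2)^3 = 2^{1 − 3} = 1/4.
By linearity of expectation: E[X] = C(10, 3) · 2^{1 − 3} = 120 · 1/4 = 30.
Numerically: E[X] ≈ 30.000000.

E[X] = C(10,3)·2^(1−C(3,2)) = 30 ≈ 30.000000.


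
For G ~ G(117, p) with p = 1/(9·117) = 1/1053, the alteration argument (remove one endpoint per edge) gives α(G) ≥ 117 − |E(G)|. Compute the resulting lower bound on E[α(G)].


E[|E(G)|] = C(117, 2)·p = 6786 · (1/1053) = 58/9.
E[α(G)] ≥ n − E[|E(G)|] = 117 − 58/9 = 995/9.
Numerically: ≈ 110.556.
(This is only a lower bound; the true E[α(G)] may be larger.)

E[α(G)] ≥ 995/9 ≈ 110.556.


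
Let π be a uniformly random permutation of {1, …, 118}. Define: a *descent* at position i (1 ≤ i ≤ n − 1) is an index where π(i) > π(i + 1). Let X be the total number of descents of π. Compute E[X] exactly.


Write X = Σ X_I over i = 1, …, 117, with X_I the indicator of one descent.
There are 117 indicators.
For each fixed i, the pair (π(i), π(i+1)) is a uniformly random ordered pair of distinct values from {1, …, 118}; by symmetry P[π(i) > π(i+1)] = 1/2.
By linearity: E[X] = 117 · (1/2) = (118 − 1) · (1/2) = 117/2 ≈ 58.50000.

E[X] = 117/2 = 58.50000.


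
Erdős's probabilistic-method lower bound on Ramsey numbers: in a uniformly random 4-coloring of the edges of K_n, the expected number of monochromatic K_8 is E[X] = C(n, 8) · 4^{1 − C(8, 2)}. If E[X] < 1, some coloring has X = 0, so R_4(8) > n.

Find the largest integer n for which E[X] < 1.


We need C(n, 8) · 4^{1 − 28} < 1, i.e. C(n, 8) < 4^{28 − 1} = 18014398509481984.
Check values of n near the boundary:
  n = 406: C(406, 8) = 17082453897995850; 17082453897995850 < 18014398509481984? YES
  n = 407: C(407, 8) = 17424959239309050; 17424959239309050 < 18014398509481984? YES
  n = 408: C(408, 8) = 17773458424095231; 17773458424095231 < 18014398509481984? YES
  n = 409: C(409, 8) = 18128041135797879; 18128041135797879 < 18014398509481984? NO
  n = 410: C(410, 8) = 18488798173326195; 18488798173326195 < 18014398509481984? NO
  n = 411: C(411, 8) = 18855821462126715; 18855821462126715 < 18014398509481984? NO
The largest n with C(n, 8) < 18014398509481984 is n = 408 (where E[X] = 17773458424095231/18014398509481984 ≈ 0.987). Hence R_4(8) > 408, i.e. R_4(8) ≥ 409.

Largest n = 408; hence R_4(8) > 408.


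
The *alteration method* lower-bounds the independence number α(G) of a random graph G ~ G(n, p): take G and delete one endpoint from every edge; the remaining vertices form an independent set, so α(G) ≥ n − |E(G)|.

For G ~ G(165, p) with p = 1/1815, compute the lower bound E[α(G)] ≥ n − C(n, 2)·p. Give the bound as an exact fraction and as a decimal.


E[|E(G)|] = C(165, 2)·p = 13530 · (1/1815) = 82/11.
E[α(G)] ≥ n − E[|E(G)|] = 165 − 82/11 = 1733/11.
Numerically: ≈ 157.54545.
(This is only a lower bound; the true E[α(G)] may be larger.)

E[α(G)] ≥ 1733/11 ≈ 157.54545.


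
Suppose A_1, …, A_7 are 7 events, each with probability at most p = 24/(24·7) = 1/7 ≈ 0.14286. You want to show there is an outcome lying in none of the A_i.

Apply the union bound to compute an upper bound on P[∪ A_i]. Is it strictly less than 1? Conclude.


Union bound: P[∪_{i=1}^{7} A_i] ≤ Σ_i P[A_i] ≤ 7·p = 7·(1/7) = 1.
Numerically: 1 ≈ 1.00000.
Is 1 < 1? NO.
Since the bound 1 is ≥ 1, the union bound is uninformative here; it does NOT by itself certify existence.

7·p = 1 ≈ 1.00000; existence NOT certified by the union bound.


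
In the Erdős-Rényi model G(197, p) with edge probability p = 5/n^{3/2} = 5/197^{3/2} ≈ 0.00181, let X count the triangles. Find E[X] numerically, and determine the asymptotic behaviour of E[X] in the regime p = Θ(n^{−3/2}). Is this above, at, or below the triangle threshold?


Number of potential triangles: C(197, 3) = 1254890.
Each occurs with probability p³ ≈ (0.00181)³ ≈ 5.91306e-09.
By linearity: E[X] = C(197, 3)·p³ ≈ 1254890 · 5.91306e-09 ≈ 0.007.
Since α = 3/2 > 1, p = c/n^{3/2} = o(1/n) is below the triangle threshold p ~ 1/n. Asymptotically E[X] ~ (c³/6)·n^{3(1−α)} = (5³/6)·n^{-1.5} → 0, so by Markov's inequality G has no triangles w.h.p.

E[X] ≈ 0.007; in regime p = Θ(1/n^{3/2}) E[X] tends to 0 (below the triangle threshold p ~ 1/n).


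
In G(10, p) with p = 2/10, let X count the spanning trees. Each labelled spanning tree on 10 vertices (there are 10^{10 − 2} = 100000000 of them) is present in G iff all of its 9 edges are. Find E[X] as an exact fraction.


K_10 has 10^{10 − 2} = 100000000 labelled spanning trees.
For each such spanning tree H, let X_H = 1 if all 9 edges of H are present in G. Then P[X_H = 1] = p^{9} = (1/5)^{9} = 1/1953125.
Summing the indicators: E[X] = Σ_H E[X_H] = 100000000 · p^{9} = 100000000 · 1/1953125 = 256/5.
Numerically: E[X] ≈ 51.2.

E[X] = 100000000 · (1/5)^{9} = 256/5 ≈ 51.2.


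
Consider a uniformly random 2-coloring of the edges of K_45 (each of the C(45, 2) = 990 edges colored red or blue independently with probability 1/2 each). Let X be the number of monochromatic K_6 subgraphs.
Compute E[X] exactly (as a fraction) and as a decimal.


Let X = Σ_S X_S over the C(45, 6) = 8145060 subsets S of size 6, where X_S = 1 if the K_6 on S is monochromatic.
For a fixed S, the K_6 on S has C(6, 2) = 15 edges. P[all 15 edges red] = (1/2)^15, and likewise for blue, so P[monochromatic] = 2·(1/2)^15 = 2^{1 − 15} = 1/16384.
By linearity of expectation: E[X] = C(45, 6) · 2^{1 − 15} = 8145060 · 1/16384 = 2036265/4096.
Numerically: E[X] ≈ 497.135.

E[X] = C(45,6)·2^(1−C(6,2)) = 2036265/4096 ≈ 497.135.


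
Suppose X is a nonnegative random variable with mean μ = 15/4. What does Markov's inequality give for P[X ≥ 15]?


μ = E[X] = 15/4, a = 15.
Markov: P[X ≥ 15] ≤ μ/a = (15/4)/15 = 1/4.
Numerically: ≈ 0.2500.
(Since a = 15 > μ = 3.7500, the bound 1/4 is < 1 and informative.)

P[X ≥ 15] ≤ 1/4 ≈ 0.2500.


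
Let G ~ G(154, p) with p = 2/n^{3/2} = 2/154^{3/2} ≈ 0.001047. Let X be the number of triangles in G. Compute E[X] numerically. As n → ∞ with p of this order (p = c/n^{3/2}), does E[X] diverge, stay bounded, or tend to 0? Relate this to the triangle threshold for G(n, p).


Number of potential triangles: C(154, 3) = 596904.
Each occurs with probability p³ ≈ (0.001047)³ ≈ 1.146164e-09.
By linearity: E[X] = C(154, 3)·p³ ≈ 596904 · 1.146164e-09 ≈ 0.0007.
Since α = 3/2 > 1, p = c/n^{3/2} = o(1/n) is below the triangle threshold p ~ 1/n. Asymptotically E[X] ~ (c³/6)·n^{3(1−α)} = (2³/6)·n^{-1.5} → 0, so by Markov's inequality G has no triangles w.h.p.

E[X] ≈ 0.0007; in regime p = Θ(1/n^{3/2}) E[X] tends to 0 (below the triangle threshold p ~ 1/n).


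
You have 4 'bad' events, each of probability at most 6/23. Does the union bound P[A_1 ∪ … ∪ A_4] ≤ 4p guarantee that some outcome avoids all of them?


Union bound: P[∪_{i=1}^{4} A_i] ≤ Σ_i P[A_i] ≤ 4·p = 4·(6/23) = 24/23.
Numerically: 24/23 ≈ 1.0435.
Is 24/23 < 1? NO.
Since the bound 24/23 is ≥ 1, the union bound is uninformative here; it does NOT by itself certify existence.

4·p = 24/23 ≈ 1.0435; existence NOT certified by the union bound.


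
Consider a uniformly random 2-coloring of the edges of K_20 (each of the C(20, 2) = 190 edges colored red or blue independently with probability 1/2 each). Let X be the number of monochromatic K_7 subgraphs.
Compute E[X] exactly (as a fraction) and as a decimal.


Let X = Σ_S X_S over the C(20, 7) = 77520 subsets S of size 7, where X_S = 1 if the K_7 on S is monochromatic.
For a fixed S, the K_7 on S has C(7, 2) = 21 edges. P[all 21 edges red] = (1/2)^21, and likewise for blue, so P[monochromatic] = 2·(1/2)^21 = 2^{1 − 21} = 1/1048576.
By linearity of expectation: E[X] = C(20, 7) · 2^{1 − 21} = 77520 · 1/1048576 = 4845/65536.
Numerically: E[X] ≈ 0.074.

E[X] = C(20,7)·2^(1−C(7,2)) = 4845/65536 ≈ 0.074.


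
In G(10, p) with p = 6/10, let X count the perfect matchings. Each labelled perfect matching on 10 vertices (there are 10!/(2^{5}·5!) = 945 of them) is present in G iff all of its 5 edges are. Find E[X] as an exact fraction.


K_10 has 10!/(2^{5}·5!) = 945 labelled perfect matchings.
For each such perfect matching H, let X_H = 1 if all 5 edges of H are present in G. Then P[X_H = 1] = p^{5} = (3/5)^{5} = 243/3125.
By linearity of expectation: E[X] = Σ_H E[X_H] = 945 · p^{5} = 945 · 243/3125 = 45927/625.
Numerically: E[X] ≈ 73.483.

E[X] = 945 · (3/5)^{5} = 45927/625 ≈ 73.483.


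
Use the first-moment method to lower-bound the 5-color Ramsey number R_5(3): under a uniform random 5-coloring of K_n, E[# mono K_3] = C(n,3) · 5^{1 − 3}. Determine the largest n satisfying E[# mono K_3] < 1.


We need C(n, 3) · 5^{1 − 3} < 1, i.e. C(n, 3) < 5^{3 − 1} = 25.
Check values of n near the boundary:
  n = 3: C(3, 3) = 1; 1 < 25? YES
  n = 4: C(4, 3) = 4; 4 < 25? YES
  n = 5: C(5, 3) = 10; 10 < 25? YES
  n = 6: C(6, 3) = 20; 20 < 25? YES
  n = 7: C(7, 3) = 35; 35 < 25? NO
  n = 8: C(8, 3) = 56; 56 < 25? NO
  n = 9: C(9, 3) = 84; 84 < 25? NO
The largest n with C(n, 3) < 25 is n = 6 (where E[X] = 4/5 ≈ 0.8000000). Hence R_5(3) > 6, i.e. R_5(3) ≥ 7.

Largest n = 6; hence R_5(3) > 6.


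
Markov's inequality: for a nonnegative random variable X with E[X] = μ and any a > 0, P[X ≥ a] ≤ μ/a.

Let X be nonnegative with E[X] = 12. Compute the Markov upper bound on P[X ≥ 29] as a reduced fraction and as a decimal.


μ = E[X] = 12, a = 29.
Markov: P[X ≥ 29] ≤ μ/a = (12)/29 = 12/29.
Numerically: ≈ 0.413793.
(Since a = 29 > μ = 12.000000, the bound 12/29 is < 1 and informative.)

P[X ≥ 29] ≤ 12/29 ≈ 0.413793.


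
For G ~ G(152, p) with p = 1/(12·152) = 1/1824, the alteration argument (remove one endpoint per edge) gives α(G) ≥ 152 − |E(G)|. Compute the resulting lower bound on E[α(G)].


E[|E(G)|] = C(152, 2)·p = 11476 · (1/1824) = 151/24.
E[α(G)] ≥ n − E[|E(G)|] = 152 − 151/24 = 3497/24.
Numerically: ≈ 145.708333.
(This is only a lower bound; the true E[α(G)] may be larger.)

E[α(G)] ≥ 3497/24 ≈ 145.708333.


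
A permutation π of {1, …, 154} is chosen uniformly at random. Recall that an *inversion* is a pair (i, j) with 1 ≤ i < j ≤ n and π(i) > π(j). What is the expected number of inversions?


Write X = Σ X_I over the C(154, 2) = 11781 pairs i < j, with X_I the indicator of one inversion.
There are 11781 indicators.
For each fixed pair i < j, the values π(i) and π(j) are two distinct elements of {1, …, 154} in uniformly random order; by symmetry P[π(i) > π(j)] = 1/2.
By linearity: E[X] = 11781 · (1/2) = C(154, 2) · (1/2) = 11781/2 = 11781/2 ≈ 5890.5000.

E[X] = 11781/2 = 5890.5000.


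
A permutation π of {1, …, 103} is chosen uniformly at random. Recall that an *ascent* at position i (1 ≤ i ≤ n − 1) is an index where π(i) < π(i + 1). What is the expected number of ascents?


Write X = Σ X_I over i = 1, …, 102, with X_I the indicator of one ascent.
There are 102 indicators.
For each fixed i, the pair (π(i), π(i+1)) is a uniformly random ordered pair of distinct values from {1, …, 103}; by symmetry P[π(i) < π(i+1)] = 1/2.
By linearity: E[X] = 102 · (1/2) = (103 − 1) · (1/2) = 51 ≈ 51.000000.

E[X] = 51 = 51.000000.


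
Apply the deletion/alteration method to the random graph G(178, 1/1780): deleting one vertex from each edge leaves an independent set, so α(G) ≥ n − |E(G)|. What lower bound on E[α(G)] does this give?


E[|E(G)|] = C(178, 2)·p = 15753 · (1/1780) = 177/20.
E[α(G)] ≥ n − E[|E(G)|] = 178 − 177/20 = 3383/20.
Numerically: ≈ 169.150000.
(This is only a lower bound; the true E[α(G)] may be larger.)

E[α(G)] ≥ 3383/20 ≈ 169.150000.


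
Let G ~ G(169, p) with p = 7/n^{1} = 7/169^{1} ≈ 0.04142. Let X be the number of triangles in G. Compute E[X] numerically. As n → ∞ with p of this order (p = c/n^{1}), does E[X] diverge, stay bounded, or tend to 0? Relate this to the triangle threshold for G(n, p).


Number of potential triangles: C(169, 3) = 790244.
Each occurs with probability p³ ≈ (0.04142)³ ≈ 7.1061440e-05.
By linearity: E[X] = C(169, 3)·p³ ≈ 790244 · 7.1061440e-05 ≈ 56.15588.
Here α = 1, so p = 7/n is exactly at the triangle threshold p ~ 1/n. Asymptotically E[X] → c³/6 = 7³/6 = 343/6 ≈ 57.16667, a bounded constant. In this regime the triangle count is asymptotically Poisson(c³/6).

E[X] ≈ 56.15588; in regime p = Θ(1/n^{1}) E[X] stays bounded (at the triangle threshold p ~ 1/n).


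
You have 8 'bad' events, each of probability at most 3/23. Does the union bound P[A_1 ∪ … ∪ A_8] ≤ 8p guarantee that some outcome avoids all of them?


Union bound: P[∪_{i=1}^{8} A_i] ≤ Σ_i P[A_i] ≤ 8·p = 8·(3/23) = 24/23.
Numerically: 24/23 ≈ 1.043478.
Is 24/23 < 1? NO.
Since the bound 24/23 is ≥ 1, the union bound is uninformative here; it does NOT by itself certify existence.

8·p = 24/23 ≈ 1.043478; existence NOT certified by the union bound.


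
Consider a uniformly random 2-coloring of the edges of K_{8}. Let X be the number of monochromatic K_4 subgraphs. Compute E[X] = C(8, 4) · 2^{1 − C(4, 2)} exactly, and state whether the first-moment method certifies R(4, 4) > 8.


E[X] = C(8, 4) · 2^{1 − 6} = 70 · 2^{−5} = 70/32.
As a reduced fraction: E[X] = 35/16 ≈ 2.18750.
Is E[X] < 1? NO.
Since E[X] ≥ 1, the first-moment bound is inconclusive at n = 8; it does NOT by itself certify R(4, 4) > 8.

E[X] = 35/16 ≈ 2.18750; E[X] ≥ 1; first-moment method inconclusive here.
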